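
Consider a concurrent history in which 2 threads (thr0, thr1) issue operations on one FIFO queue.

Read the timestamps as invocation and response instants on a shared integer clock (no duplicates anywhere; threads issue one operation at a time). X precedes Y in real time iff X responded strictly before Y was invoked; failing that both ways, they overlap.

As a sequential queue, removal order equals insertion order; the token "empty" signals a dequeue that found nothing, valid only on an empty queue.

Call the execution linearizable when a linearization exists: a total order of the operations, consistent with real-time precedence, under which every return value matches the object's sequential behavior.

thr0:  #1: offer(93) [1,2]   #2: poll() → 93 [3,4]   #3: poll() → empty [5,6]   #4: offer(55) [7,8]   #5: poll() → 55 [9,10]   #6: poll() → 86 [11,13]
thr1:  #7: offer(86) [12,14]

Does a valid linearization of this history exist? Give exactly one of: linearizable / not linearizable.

witness order: #1, #2, #3, #4, #5, #7, #6
1. #1 offer(93), leaving queue <93>
2. #2 poll() → 93, leaving queue <>
3. #3 poll() → empty, leaving queue <>
4. #4 offer(55), leaving queue <55>
5. #5 poll() → 55, leaving queue <>
6. #7 offer(86), leaving queue <86>
7. #6 poll() → 86, leaving queue <>

linearizable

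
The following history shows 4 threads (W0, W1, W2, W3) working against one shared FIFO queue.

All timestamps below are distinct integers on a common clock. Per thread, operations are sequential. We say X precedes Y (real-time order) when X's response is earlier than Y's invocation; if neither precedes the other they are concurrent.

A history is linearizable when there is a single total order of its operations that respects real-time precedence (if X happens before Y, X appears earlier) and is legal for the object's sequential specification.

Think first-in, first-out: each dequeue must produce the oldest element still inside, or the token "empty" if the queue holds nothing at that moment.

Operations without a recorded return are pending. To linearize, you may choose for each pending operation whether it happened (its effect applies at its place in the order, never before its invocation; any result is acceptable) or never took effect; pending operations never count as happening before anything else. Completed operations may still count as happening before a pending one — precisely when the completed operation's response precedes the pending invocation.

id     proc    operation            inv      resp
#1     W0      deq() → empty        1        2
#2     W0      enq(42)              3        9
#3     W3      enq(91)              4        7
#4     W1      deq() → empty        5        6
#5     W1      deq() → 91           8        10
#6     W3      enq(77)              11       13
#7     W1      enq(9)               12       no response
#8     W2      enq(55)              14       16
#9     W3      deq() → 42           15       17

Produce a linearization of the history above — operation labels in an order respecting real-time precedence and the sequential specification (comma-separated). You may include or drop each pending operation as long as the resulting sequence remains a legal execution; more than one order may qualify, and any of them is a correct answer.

#1, #4, #3, #2, #5, #6, #7, #8, #9

after step 1 (#1 deq() → empty): queue <>
after step 2 (#4 deq() → empty): queue <>
after step 3 (#3 enq(91)): queue <91>
after step 4 (#2 enq(42)): queue <91,42>
after step 5 (#5 deq() → 91): queue <42>
after step 6 (#6 enq(77)): queue <42,77>
after step 7 (#7 enq(9) (pending, included)): queue <42,77,9>
after step 8 (#8 enq(55)): queue <42,77,9,55>
after step 9 (#9 deq() → 42): queue <77,9,55>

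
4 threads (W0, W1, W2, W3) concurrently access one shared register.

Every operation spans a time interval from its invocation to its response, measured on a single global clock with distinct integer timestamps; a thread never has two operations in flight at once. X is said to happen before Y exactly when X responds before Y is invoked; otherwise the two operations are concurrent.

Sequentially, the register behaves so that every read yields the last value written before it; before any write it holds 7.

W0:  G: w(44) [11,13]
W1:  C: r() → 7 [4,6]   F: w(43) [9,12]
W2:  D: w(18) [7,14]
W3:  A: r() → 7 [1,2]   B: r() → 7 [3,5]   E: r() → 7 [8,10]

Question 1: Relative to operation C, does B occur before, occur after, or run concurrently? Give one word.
B spans [3,5], C spans [4,6]
the intervals overlap in both directions

concurrent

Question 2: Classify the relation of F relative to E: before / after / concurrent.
F spans [9,12], E spans [8,10]
the intervals overlap in both directions

concurrent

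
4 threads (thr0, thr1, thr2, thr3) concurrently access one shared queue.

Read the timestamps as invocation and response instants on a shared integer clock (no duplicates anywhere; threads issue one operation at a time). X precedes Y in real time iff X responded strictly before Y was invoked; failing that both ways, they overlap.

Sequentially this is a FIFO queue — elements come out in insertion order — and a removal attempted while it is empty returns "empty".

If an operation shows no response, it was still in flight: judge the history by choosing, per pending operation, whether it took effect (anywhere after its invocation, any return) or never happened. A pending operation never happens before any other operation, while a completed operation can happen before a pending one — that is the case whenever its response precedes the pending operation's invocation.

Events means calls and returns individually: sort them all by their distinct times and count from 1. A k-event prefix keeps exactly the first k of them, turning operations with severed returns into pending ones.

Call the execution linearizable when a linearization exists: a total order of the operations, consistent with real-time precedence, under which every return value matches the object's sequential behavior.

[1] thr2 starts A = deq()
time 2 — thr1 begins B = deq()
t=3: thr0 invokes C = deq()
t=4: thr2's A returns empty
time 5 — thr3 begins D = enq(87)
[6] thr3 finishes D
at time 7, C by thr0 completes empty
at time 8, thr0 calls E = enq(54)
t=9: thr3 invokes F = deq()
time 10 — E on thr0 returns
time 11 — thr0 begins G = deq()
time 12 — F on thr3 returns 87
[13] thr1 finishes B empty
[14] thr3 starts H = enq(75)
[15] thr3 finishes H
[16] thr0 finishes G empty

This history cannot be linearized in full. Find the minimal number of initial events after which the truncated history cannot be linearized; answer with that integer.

16

events 1..15 are still linearizable — one witness is A, B, C, D, E, F, G, H:
step 1: A deq() → empty — queue <>
step 2: B deq() → empty — queue <>
step 3: C deq() → empty — queue <>
step 4: D enq(87) — queue <87>
step 5: E enq(54) — queue <87,54>
step 6: F deq() → 87 — queue <54>
step 7: G deq() (pending, included) — queue <>
step 8: H enq(75) — queue <75>
event 16 — G's response, time 16 — after it, nothing linearizes
sample order A, B, C, D, E, F, G, H stalls at step 7 — G deq() → empty has no legal effect
sample order A, B, C, D, E, F, H, G stalls at step 8 — G deq() → empty has no legal effect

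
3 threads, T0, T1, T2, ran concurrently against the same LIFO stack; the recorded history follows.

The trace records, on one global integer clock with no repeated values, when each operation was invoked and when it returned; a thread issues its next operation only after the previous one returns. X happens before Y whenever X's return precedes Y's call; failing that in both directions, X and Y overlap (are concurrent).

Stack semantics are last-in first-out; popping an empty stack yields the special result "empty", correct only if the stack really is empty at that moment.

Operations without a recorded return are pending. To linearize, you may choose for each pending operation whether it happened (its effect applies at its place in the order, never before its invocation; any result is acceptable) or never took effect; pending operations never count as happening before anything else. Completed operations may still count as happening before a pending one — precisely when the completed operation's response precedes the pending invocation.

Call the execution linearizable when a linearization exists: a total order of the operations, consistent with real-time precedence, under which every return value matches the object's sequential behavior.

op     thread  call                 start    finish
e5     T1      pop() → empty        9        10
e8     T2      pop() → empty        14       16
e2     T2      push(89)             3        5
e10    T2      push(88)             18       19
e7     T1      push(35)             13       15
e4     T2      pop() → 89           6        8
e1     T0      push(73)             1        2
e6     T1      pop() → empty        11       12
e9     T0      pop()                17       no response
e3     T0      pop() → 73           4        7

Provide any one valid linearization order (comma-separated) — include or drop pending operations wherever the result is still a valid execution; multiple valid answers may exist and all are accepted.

1. e1 push(73), leaving stack <73>
2. e2 push(89), leaving stack <73,89>
3. e4 pop() → 89, leaving stack <73>
4. e3 pop() → 73, leaving stack <>
5. e5 pop() → empty, leaving stack <>
6. e6 pop() → empty, leaving stack <>
7. e8 pop() → empty, leaving stack <>
8. e7 push(35), leaving stack <35>
9. e9 pop() (pending, included), leaving stack <>
10. e10 push(88), leaving stack <88>

e1, e2, e4, e3, e5, e6, e8, e7, e9, e10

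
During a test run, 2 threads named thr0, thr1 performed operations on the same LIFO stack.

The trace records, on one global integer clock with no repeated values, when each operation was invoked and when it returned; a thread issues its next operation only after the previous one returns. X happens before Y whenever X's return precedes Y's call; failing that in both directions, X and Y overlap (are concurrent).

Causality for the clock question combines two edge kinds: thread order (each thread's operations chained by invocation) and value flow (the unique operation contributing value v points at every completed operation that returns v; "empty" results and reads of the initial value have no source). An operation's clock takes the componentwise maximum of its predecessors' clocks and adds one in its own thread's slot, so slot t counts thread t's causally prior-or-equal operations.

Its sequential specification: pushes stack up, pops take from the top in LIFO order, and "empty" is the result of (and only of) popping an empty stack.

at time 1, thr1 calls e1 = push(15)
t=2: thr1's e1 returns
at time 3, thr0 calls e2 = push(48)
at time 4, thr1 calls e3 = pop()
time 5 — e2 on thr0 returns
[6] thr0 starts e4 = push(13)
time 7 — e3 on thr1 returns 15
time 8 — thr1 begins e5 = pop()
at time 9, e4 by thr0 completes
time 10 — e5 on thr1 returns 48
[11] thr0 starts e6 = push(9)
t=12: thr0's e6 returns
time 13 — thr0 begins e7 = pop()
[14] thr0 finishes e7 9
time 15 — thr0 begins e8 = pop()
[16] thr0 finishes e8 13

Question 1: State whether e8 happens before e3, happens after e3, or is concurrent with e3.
after

e8 spans [15,16], e3 spans [4,7]
resp(e3)=7 < inv(e8)=15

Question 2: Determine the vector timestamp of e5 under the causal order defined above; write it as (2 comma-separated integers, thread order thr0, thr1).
(1, 3)

VC(e1, invoked at 1): no causal predecessors; +1 on thr1 → (0, 1)
VC(e2, invoked at 3): no causal predecessors; +1 on thr0 → (1, 0)
e3 (invocation 4): componentwise max over VC(e1)=(0, 1), +1 at thr1, giving (0, 2)
e4 (invocation 6): componentwise max over VC(e2)=(1, 0), +1 at thr0, giving (2, 0)
e6 (invocation 11): componentwise max over VC(e4)=(2, 0), +1 at thr0, giving (3, 0)
e5 (invocation 8): componentwise max over VC(e2)=(1, 0), VC(e3)=(0, 2), +1 at thr1, giving (1, 3)
e7 (invocation 13): componentwise max over VC(e6)=(3, 0), +1 at thr0, giving (4, 0)
e8 (invocation 15): componentwise max over VC(e4)=(2, 0), VC(e7)=(4, 0), +1 at thr0, giving (5, 0)
target: VC(e5) = (1, 3)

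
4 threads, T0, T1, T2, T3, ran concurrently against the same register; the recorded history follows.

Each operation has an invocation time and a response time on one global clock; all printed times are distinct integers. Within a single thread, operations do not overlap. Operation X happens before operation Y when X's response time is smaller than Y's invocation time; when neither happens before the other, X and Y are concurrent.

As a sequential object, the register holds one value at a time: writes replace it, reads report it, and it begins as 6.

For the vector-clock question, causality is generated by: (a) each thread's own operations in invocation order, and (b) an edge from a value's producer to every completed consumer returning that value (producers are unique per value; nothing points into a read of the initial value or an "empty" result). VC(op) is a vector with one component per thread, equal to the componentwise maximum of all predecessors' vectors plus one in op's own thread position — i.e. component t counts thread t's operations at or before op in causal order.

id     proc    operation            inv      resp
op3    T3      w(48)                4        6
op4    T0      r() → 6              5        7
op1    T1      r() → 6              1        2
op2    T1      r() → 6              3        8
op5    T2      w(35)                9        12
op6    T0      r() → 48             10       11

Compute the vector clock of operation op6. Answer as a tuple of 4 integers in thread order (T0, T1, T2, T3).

(2, 0, 0, 1)

no predecessors for op3 (invoked 4): T3 increments from zero → (0, 0, 0, 1)
no predecessors for op5 (invoked 9): T2 increments from zero → (0, 0, 1, 0)
no predecessors for op1 (invoked 1): T1 increments from zero → (0, 1, 0, 0)
no predecessors for op4 (invoked 5): T0 increments from zero → (1, 0, 0, 0)
op2 (invocation 3): componentwise max over VC(op1)=(0, 1, 0, 0), +1 at T1, giving (0, 2, 0, 0)
op6 (invocation 10): componentwise max over VC(op3)=(0, 0, 0, 1), VC(op4)=(1, 0, 0, 0), +1 at T0, giving (2, 0, 0, 1)
target: VC(op6) = (2, 0, 0, 1)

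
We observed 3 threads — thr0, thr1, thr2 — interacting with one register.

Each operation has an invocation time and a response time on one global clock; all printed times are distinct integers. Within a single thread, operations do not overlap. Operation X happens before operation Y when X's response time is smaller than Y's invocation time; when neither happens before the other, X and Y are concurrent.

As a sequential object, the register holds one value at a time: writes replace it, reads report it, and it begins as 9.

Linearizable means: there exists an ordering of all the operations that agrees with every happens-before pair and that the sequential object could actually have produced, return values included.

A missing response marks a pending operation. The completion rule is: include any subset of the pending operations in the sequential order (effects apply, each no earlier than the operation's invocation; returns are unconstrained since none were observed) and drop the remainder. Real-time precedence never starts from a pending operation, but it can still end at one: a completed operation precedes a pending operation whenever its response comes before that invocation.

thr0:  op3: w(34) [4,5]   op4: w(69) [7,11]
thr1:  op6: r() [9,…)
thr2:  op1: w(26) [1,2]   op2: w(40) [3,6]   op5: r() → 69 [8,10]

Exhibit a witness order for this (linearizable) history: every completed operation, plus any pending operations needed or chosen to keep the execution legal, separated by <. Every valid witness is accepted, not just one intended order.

op1 < op2 < op3 < op4 < op5

after step 1 (op1 w(26)): value 26
after step 2 (op2 w(40)): value 40
after step 3 (op3 w(34)): value 34
after step 4 (op4 w(69)): value 69
after step 5 (op5 r() → 69): value 69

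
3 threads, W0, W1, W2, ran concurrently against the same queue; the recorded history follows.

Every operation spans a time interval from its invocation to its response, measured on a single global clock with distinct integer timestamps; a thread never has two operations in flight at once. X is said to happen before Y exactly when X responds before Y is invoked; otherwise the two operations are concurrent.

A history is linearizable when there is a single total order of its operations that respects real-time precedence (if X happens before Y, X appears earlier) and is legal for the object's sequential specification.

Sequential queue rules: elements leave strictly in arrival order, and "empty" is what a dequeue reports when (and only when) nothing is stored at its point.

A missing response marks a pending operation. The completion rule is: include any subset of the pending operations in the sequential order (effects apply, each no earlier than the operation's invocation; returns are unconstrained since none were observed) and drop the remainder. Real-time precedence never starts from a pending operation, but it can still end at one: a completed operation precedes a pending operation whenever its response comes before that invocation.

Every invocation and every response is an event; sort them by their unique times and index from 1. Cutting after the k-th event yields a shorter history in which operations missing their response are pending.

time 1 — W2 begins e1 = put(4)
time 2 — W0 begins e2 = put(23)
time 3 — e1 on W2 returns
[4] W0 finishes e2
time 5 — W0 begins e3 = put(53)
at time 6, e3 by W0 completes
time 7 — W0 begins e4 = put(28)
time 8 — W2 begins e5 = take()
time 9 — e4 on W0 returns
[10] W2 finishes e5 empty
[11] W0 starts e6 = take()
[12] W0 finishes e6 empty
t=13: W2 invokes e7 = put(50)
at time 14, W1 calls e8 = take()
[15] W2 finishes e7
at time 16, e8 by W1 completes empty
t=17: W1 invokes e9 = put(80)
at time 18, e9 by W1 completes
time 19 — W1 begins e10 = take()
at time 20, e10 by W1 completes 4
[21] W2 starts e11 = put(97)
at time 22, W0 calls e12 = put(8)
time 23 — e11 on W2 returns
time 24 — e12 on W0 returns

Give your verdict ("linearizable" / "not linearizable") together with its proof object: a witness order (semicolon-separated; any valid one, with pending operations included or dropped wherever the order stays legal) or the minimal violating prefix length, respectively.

not linearizable — minimal violating prefix: 10 events

the violation lands at event 10, e5's response at time 10: events 1..9 linearize, events 1..10 do not
4 orders of the 5 completed queue ops respect real time; none is legal
one such order, e1, e2, e3, e4, e5, breaks at step 5 where e5 take() → empty is illegal
one such order, e1, e2, e3, e5, e4, breaks at step 4 where e5 take() → empty is illegal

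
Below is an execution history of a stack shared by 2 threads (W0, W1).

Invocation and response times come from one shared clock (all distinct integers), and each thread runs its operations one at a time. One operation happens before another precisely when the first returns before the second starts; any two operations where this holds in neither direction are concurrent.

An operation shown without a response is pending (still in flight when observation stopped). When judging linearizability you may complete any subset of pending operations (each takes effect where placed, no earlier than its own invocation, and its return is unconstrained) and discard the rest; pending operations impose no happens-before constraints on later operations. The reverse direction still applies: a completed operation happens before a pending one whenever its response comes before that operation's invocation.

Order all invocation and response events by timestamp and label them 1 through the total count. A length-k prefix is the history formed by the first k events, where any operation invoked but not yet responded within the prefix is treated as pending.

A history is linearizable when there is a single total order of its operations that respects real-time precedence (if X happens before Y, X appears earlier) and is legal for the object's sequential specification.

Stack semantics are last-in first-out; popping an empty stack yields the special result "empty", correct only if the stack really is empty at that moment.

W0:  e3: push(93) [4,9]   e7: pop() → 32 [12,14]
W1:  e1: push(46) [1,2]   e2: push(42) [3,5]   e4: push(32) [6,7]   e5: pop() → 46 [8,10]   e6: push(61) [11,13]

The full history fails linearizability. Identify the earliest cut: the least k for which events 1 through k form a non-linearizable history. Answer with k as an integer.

events 1..9 are still linearizable — one witness is e1, e2, e3, e4:
after step 1 (e1 push(46)): stack <46>
after step 2 (e2 push(42)): stack <46,42>
after step 3 (e3 push(93)): stack <46,42,93>
after step 4 (e4 push(32)): stack <46,42,93,32>
include event 10 — e5 responding at 10 — and every candidate order breaks
take e1, e2, e3, e4, e5: step 5 already fails, because e5 pop() → 46 cannot occur there
take e1, e2, e4, e3, e5: step 5 already fails, because e5 pop() → 46 cannot occur there

10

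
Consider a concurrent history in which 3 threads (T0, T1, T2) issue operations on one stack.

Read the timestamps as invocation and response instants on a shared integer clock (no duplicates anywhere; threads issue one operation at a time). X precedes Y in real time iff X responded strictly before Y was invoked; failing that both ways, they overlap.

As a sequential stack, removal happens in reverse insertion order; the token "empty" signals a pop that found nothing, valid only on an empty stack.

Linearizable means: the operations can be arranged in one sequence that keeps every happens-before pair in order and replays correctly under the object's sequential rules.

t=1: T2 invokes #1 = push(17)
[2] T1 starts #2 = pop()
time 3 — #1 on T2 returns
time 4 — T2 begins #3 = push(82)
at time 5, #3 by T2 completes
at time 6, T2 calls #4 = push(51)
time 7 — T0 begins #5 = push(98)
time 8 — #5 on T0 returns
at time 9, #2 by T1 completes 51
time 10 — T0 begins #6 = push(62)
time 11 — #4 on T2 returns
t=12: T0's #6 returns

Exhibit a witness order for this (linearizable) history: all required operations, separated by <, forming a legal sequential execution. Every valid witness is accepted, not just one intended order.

step 1: #1 push(17) — stack <17>
step 2: #3 push(82) — stack <17,82>
step 3: #4 push(51) — stack <17,82,51>
step 4: #2 pop() → 51 — stack <17,82>
step 5: #5 push(98) — stack <17,82,98>
step 6: #6 push(62) — stack <17,82,98,62>

#1 < #3 < #4 < #2 < #5 < #6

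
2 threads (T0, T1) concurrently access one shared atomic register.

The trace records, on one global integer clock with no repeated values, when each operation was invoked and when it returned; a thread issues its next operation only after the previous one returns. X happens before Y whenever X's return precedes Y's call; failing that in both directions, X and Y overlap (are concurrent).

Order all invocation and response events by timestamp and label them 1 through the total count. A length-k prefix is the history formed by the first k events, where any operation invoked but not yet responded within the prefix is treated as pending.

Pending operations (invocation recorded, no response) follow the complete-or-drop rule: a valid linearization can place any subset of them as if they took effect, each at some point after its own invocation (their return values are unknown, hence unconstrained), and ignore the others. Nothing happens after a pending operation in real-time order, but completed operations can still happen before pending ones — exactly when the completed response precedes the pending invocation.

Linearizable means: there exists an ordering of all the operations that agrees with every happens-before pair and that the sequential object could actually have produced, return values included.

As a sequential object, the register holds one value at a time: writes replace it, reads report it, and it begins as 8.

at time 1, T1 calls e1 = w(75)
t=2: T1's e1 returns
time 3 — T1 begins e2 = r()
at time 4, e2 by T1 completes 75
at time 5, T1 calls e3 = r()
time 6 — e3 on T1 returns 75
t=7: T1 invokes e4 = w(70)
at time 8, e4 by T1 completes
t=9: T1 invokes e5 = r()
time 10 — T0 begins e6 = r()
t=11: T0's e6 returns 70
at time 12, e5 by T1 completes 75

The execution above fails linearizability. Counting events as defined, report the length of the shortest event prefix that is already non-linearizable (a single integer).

12

events 1..11 are still linearizable — one witness is e1, e2, e3, e4, e5, e6:
after step 1 (e1 w(75)): value 75
after step 2 (e2 r() → 75): value 75
after step 3 (e3 r() → 75): value 75
after step 4 (e4 w(70)): value 70
after step 5 (e5 r() (pending, included)): value 70
after step 6 (e6 r() → 70): value 70
include event 12 — e5 responding at 12 — and every candidate order breaks
for example e1, e2, e3, e4, e5, e6 fails at step 5: e5 r() → 75 is not legal there
for example e1, e2, e3, e4, e6, e5 fails at step 6: e5 r() → 75 is not legal there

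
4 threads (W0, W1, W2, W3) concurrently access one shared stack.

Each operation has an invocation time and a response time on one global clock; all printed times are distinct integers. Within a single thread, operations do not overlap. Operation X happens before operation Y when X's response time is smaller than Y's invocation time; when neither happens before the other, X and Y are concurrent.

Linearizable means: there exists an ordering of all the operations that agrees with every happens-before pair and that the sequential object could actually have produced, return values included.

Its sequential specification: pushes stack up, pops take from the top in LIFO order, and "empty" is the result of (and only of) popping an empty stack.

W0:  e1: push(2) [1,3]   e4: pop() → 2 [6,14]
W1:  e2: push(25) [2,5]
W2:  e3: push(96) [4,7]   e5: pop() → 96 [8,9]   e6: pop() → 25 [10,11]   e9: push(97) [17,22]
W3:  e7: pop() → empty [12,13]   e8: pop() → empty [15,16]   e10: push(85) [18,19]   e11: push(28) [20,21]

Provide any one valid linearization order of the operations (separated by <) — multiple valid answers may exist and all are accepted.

e1 < e2 < e3 < e5 < e6 < e4 < e7 < e8 < e9 < e10 < e11

1. e1 push(2), leaving stack <2>
2. e2 push(25), leaving stack <2,25>
3. e3 push(96), leaving stack <2,25,96>
4. e5 pop() → 96, leaving stack <2,25>
5. e6 pop() → 25, leaving stack <2>
6. e4 pop() → 2, leaving stack <>
7. e7 pop() → empty, leaving stack <>
8. e8 pop() → empty, leaving stack <>
9. e9 push(97), leaving stack <97>
10. e10 push(85), leaving stack <97,85>
11. e11 push(28), leaving stack <97,85,28>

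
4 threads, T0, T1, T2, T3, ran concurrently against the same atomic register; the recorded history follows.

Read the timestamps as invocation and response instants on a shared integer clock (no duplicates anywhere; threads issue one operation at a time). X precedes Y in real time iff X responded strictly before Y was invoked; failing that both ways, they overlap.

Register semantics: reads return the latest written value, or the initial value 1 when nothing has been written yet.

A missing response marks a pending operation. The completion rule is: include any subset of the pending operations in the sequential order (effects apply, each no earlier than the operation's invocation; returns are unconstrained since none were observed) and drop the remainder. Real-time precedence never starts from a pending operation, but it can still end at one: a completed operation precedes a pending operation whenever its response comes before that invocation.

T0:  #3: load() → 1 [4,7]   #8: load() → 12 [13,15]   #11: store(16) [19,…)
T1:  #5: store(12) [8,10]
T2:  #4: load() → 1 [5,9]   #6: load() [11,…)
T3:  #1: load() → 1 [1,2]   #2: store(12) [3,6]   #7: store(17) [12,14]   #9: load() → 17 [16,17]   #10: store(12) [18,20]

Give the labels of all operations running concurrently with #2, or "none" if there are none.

#2 spans [3,6]: anything still running between times 3 and 6 counts as concurrent
#1 [1,2]: before
#3 [4,7]: concurrent
#4 [5,9]: concurrent
#5 [8,10]: after
#6 [11,…): after
#7 [12,14]: after
#8 [13,15]: after
#9 [16,17]: after
#10 [18,20]: after
#11 [19,…): after

#3, #4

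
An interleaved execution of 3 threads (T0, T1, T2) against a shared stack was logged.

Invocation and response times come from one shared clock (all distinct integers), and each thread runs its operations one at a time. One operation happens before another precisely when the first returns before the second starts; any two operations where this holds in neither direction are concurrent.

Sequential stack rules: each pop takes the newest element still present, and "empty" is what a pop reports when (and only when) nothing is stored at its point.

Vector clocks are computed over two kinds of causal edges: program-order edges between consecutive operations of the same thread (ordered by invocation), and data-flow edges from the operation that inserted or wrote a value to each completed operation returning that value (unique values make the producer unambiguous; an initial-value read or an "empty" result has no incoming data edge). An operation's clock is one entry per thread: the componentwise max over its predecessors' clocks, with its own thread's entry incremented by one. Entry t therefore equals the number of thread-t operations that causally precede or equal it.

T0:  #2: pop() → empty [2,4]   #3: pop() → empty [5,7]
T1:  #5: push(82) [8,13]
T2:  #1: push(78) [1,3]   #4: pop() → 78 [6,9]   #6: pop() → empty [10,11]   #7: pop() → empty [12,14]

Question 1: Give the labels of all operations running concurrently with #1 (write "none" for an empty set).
concurrent with #1 ([1,3]): every op whose interval crosses 1..3
#2 [2,4]: concurrent
#3 [5,7]: after
#4 [6,9]: after
#5 [8,13]: after
#6 [10,11]: after
#7 [12,14]: after

#2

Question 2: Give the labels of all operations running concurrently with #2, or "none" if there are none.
#2 spans [2,4]; an op avoiding the whole window 2..4 is ordered, any other is concurrent
#1 [1,3]: concurrent
#3 [5,7]: after
#4 [6,9]: after
#5 [8,13]: after
#6 [10,11]: after
#7 [12,14]: after

#1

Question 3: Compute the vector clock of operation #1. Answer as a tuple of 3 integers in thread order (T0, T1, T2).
invoked at 1, #1 has no predecessors; its own T2 bump gives (0, 0, 1)
invoked at 8, #5 has no predecessors; its own T1 bump gives (0, 1, 0)
invoked at 2, #2 has no predecessors; its own T0 bump gives (1, 0, 0)
#4, invoked 6, takes VC(#1)=(0, 0, 1) under max, adds 1 for T2 → (0, 0, 2)
#3, invoked 5, takes VC(#2)=(1, 0, 0) under max, adds 1 for T0 → (2, 0, 0)
#6, invoked 10, takes VC(#4)=(0, 0, 2) under max, adds 1 for T2 → (0, 0, 3)
#7, invoked 12, takes VC(#6)=(0, 0, 3) under max, adds 1 for T2 → (0, 0, 4)
target: VC(#1) = (0, 0, 1)

(0, 0, 1)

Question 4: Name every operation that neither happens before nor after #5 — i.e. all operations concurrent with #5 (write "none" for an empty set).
overlap test against #5 [8,13]: concurrent iff the interval meets 8..13
#1 [1,3]: before
#2 [2,4]: before
#3 [5,7]: before
#4 [6,9]: concurrent
#6 [10,11]: concurrent
#7 [12,14]: concurrent

#4, #6, #7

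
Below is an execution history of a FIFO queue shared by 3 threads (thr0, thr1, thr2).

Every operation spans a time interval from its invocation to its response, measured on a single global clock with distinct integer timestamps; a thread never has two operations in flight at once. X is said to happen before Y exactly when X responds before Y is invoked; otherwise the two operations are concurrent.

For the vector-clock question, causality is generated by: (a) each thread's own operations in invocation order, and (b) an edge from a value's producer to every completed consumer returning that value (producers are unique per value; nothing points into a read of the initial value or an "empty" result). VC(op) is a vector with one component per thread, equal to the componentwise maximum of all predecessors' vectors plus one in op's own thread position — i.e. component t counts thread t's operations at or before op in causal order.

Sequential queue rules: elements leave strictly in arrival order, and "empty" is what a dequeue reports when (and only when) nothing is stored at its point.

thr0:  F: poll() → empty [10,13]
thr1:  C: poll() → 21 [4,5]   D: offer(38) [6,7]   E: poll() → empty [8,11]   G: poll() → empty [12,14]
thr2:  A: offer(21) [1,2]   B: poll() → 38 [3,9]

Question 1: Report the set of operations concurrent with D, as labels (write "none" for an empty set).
D spans [6,7]: anything still running between times 6 and 7 counts as concurrent
A [1,2]: before
B [3,9]: concurrent
C [4,5]: before
E [8,11]: after
F [10,13]: after
G [12,14]: after

B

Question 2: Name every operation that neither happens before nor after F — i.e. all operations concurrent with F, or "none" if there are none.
overlap test against F [10,13]: concurrent iff the interval meets 10..13
A [1,2]: before
B [3,9]: before
C [4,5]: before
D [6,7]: before
E [8,11]: concurrent
G [12,14]: concurrent

E, G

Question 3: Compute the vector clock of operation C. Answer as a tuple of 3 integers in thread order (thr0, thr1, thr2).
invoked at 1, A has no predecessors; its own thr2 bump gives (0, 0, 1)
invoked at 10, F has no predecessors; its own thr0 bump gives (1, 0, 0)
merge at C (invoked 4): VC(A)=(0, 0, 1), own-thread bump on thr1 → (0, 1, 1)
merge at D (invoked 6): VC(C)=(0, 1, 1), own-thread bump on thr1 → (0, 2, 1)
merge at B (invoked 3): VC(A)=(0, 0, 1), VC(D)=(0, 2, 1), own-thread bump on thr2 → (0, 2, 2)
merge at E (invoked 8): VC(D)=(0, 2, 1), own-thread bump on thr1 → (0, 3, 1)
merge at G (invoked 12): VC(E)=(0, 3, 1), own-thread bump on thr1 → (0, 4, 1)
target: VC(C) = (0, 1, 1)

(0, 1, 1)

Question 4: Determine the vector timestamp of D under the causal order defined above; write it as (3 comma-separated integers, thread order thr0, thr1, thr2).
A, invoked 1, has no incoming edges; only thr2's bump applies → (0, 0, 1)
F, invoked 10, has no incoming edges; only thr0's bump applies → (1, 0, 0)
invoked at 4, C merges VC(A)=(0, 0, 1) and bumps thr1's slot → (0, 1, 1)
invoked at 6, D merges VC(C)=(0, 1, 1) and bumps thr1's slot → (0, 2, 1)
invoked at 3, B merges VC(A)=(0, 0, 1), VC(D)=(0, 2, 1) and bumps thr2's slot → (0, 2, 2)
invoked at 8, E merges VC(D)=(0, 2, 1) and bumps thr1's slot → (0, 3, 1)
invoked at 12, G merges VC(E)=(0, 3, 1) and bumps thr1's slot → (0, 4, 1)
target: VC(D) = (0, 2, 1)

(0, 2, 1)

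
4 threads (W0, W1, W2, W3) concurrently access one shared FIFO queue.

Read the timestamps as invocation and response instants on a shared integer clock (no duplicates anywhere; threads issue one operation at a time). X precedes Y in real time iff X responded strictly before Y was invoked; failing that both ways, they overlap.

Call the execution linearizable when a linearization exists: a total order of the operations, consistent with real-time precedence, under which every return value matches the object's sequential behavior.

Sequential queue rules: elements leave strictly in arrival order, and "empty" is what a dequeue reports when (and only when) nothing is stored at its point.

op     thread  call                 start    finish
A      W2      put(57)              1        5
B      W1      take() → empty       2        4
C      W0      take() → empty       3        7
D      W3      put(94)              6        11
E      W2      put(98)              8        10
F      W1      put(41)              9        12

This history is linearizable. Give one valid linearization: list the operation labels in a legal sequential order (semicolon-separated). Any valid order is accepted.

after step 1 (B take() → empty): queue <>
after step 2 (C take() → empty): queue <>
after step 3 (A put(57)): queue <57>
after step 4 (D put(94)): queue <57,94>
after step 5 (E put(98)): queue <57,94,98>
after step 6 (F put(41)): queue <57,94,98,41>

B; C; A; D; E; F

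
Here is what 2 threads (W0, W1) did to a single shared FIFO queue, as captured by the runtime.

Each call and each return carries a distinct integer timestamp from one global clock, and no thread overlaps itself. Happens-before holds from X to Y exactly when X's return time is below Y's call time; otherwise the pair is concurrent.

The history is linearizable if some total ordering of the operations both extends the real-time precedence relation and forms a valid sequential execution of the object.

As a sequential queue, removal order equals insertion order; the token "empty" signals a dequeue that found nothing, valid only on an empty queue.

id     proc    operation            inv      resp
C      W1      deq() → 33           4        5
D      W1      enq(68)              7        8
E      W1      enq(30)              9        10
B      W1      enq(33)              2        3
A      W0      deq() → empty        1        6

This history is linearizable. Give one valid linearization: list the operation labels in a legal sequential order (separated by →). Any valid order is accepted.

A → B → C → D → E

step 1: A deq() → empty — queue <>
step 2: B enq(33) — queue <33>
step 3: C deq() → 33 — queue <>
step 4: D enq(68) — queue <68>
step 5: E enq(30) — queue <68,30>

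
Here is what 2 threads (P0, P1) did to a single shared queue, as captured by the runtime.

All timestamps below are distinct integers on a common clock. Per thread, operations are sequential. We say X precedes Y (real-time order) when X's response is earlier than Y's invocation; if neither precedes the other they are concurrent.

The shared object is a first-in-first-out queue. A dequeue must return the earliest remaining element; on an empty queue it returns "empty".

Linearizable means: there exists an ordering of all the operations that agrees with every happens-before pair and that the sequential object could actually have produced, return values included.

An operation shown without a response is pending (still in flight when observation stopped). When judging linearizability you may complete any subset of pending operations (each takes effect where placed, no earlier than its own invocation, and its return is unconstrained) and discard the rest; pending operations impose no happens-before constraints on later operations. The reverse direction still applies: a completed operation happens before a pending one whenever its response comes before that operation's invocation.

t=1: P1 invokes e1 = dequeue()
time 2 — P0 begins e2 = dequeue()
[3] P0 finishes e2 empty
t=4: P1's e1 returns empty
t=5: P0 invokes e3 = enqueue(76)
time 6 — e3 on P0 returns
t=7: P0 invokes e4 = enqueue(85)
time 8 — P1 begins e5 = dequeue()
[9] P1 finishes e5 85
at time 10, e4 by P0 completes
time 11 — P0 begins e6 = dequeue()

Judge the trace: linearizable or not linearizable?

not linearizable

the violation lands at event 9, e5's response at time 9: events 1..8 linearize, events 1..9 do not
4 completed operations, 2 real-time-consistent orders — every queue replay fails
completion choices over the 1 pending operation (e4) were checked; none helps
sample order e1, e2, e3, e5 (pending dropped) stalls at step 4 — e5 dequeue() → 85 has no legal effect
sample order e2, e1, e3, e5 (pending dropped) stalls at step 4 — e5 dequeue() → 85 has no legal effect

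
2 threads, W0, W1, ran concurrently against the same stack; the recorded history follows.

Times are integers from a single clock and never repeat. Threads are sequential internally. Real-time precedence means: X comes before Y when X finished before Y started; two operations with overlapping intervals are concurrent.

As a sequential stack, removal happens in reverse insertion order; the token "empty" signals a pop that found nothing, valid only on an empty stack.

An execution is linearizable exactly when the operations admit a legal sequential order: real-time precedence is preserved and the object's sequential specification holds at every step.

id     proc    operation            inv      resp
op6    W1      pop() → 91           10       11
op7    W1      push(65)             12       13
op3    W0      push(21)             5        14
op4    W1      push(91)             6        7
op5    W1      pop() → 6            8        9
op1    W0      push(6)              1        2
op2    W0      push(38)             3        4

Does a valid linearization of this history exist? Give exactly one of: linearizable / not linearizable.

not linearizable

the violation lands at event 9, op5's response at time 9: events 1..8 linearize, events 1..9 do not
exhaustive check: the 4 completed stack ops admit one real-time order; illegal
including or dropping the 1 pending operation (op3) in any combination fails
for example op1, op2, op4, op5 (pending dropped) fails at step 4: op5 pop() → 6 is not legal there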